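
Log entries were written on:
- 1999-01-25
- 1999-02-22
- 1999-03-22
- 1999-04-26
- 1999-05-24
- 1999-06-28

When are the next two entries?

1999-07-26, 1999-08-23

All dates are Mondays, 28, 28, 35, 28, 35 days apart.
Specifically, the 4th Monday of each month.
July 1999 — 4th Monday is 1999-07-26.
August 1999 — 4th Monday is 1999-08-23.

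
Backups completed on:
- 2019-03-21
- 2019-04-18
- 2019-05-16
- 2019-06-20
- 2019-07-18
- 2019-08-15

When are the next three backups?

2019-09-19, 2019-10-17, 2019-11-21

Gaps: 28, 28, 35, 28, 28 days — a mix of 28 and 35. Every date is a Thursday.
Each is the 3rd Thursday of its month.
September 2019 — 3rd Thursday is 2019-09-19.
October 2019 — 3rd Thursday is 2019-10-17.
3rd Thursday of November 2019: 2019-11-21.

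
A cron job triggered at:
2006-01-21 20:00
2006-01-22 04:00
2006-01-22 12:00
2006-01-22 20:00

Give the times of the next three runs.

The interval is a steady 8 hours (8, 8, 8).
2006-01-22 20:00 + 8 h = 2006-01-23 04:00.
2006-01-23 04:00 + 8 h = 2006-01-23 12:00.
2006-01-23 12:00 + 8 h = 2006-01-23 20:00.

2006-01-23 04:00, 2006-01-23 12:00, 2006-01-23 20:00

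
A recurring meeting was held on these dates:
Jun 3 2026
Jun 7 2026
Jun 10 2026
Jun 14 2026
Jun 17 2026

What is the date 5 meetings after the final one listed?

Jul 5 2026

The gap pattern 4, 3, 4, 3 repeats every 2 events.
These are the Wednesdays and Sundays of each week.
The following Sunday is Jun 21 2026.
Next Wednesday: Jun 24 2026.
The following Sunday is Jun 28 2026.
The following Wednesday is Jul 1 2026.
The following Sunday is Jul 5 2026.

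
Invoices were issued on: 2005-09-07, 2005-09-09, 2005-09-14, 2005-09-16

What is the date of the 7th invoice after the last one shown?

2005-10-12

Every event lands on a Wednesday or Friday (gaps cycle 2, 5, 2).
So the schedule is: every Wednesday and Friday.
The following Wednesday is 2005-09-21.
The following Friday is 2005-09-23.
The following Wednesday is 2005-09-28.
The following Friday is 2005-09-30.
Next Wednesday: 2005-10-05.
Next Friday: 2005-10-07.
Next Wednesday: 2005-10-12.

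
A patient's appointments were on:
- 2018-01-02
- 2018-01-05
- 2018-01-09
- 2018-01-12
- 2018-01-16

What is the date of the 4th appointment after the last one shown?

Every event lands on a Tuesday or Friday (gaps cycle 3, 4, 3, 4).
So the schedule is: every Tuesday and Friday.
Next Friday: 2018-01-19.
Next Tuesday: 2018-01-23.
Next Friday: 2018-01-26.
The following Tuesday is 2018-01-30.

2018-01-30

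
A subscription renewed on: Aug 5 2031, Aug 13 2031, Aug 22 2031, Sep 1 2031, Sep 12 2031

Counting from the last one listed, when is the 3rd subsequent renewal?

The spacing grows by 1 each time: 8, 9, 10, 11 days.
Next gap: 12 days. Sep 12 2031 + 12 days = Sep 24 2031.
Next gap: 13 days. Sep 24 2031 + 13 days = Oct 7 2031.
Next gap: 14 days. Oct 7 2031 + 14 days = Oct 21 2031.

Oct 21 2031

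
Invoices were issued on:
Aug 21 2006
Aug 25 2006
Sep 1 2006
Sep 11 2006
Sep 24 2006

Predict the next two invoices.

Gaps: 4, 7, 10, 13 days — each gap is 3 larger than the previous one.
Next gap: 16 days. Sep 24 2006 + 16 days = Oct 10 2006.
Next gap: 19 days. Oct 10 2006 + 19 days = Oct 29 2006.

Oct 10 2006, Oct 29 2006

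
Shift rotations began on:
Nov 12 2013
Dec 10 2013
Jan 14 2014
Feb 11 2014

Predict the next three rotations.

These are Tuesdays at 28- or 35-day spacing (28, 35, 28).
The pattern: 2nd Tuesday of the month.
2nd Tuesday of March 2014: Mar 11 2014.
April 2014 — 2nd Tuesday is Apr 8 2014.
May 2014 — 2nd Tuesday is May 13 2014.

Mar 11 2014, Apr 8 2014, May 13 2014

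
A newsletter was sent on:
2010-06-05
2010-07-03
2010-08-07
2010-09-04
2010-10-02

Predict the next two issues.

2010-11-06, 2010-12-04

Gaps: 28, 35, 28, 28 days — a mix of 28 and 35. Every date is a Saturday.
Each is the 1st Saturday of its month.
November 2010 — 1st Saturday is 2010-11-06.
December 2010 — 1st Saturday is 2010-12-04.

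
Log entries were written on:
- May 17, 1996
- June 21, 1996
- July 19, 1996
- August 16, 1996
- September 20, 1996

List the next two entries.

October 18, 1996; November 15, 1996

All dates are Fridays, 35, 28, 28, 35 days apart.
Specifically, the 3rd Friday of each month.
October 1996 — 3rd Friday is October 18, 1996.
3rd Friday of November 1996: November 15, 1996.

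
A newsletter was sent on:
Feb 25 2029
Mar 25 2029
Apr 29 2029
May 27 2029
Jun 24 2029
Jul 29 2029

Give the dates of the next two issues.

Aug 26 2029, Sep 30 2029

All Sundays; the gaps (28, 35, 28, 28, 35) vary with month length.
This is the last Sunday of each month.
August 2029 ends with Sunday Aug 26 2029.
September 2029 ends with Sunday Sep 30 2029.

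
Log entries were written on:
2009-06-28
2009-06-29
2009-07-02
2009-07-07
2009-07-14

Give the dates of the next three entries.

Intervals are 1, 3, 5, 7 days — an arithmetic progression with common difference 2.
Next gap: 9 days. 2009-07-14 + 9 days = 2009-07-23.
Next gap: 11 days. 2009-07-23 + 11 days = 2009-08-03.
Next gap: 13 days. 2009-08-03 + 13 days = 2009-08-16.

2009-07-23, 2009-08-03, 2009-08-16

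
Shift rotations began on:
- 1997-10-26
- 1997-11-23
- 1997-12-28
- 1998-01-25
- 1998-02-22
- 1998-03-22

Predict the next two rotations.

1998-04-26, 1998-05-24

All dates are Sundays, 28, 35, 28, 28, 28 days apart.
Specifically, the 4th Sunday of each month.
April 1998 — 4th Sunday is 1998-04-26.
4th Sunday of May 1998: 1998-05-24.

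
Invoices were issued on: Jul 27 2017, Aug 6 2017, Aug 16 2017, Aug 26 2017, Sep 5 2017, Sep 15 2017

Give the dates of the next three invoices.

Sep 25 2017, Oct 5 2017, Oct 15 2017

Every event comes 10 days after the last (10, 10, 10, 10, 10).
Sep 15 2017 + 10 days = Sep 25 2017.
Sep 25 2017 + 10 days = Oct 5 2017.
Oct 5 2017 + 10 days = Oct 15 2017.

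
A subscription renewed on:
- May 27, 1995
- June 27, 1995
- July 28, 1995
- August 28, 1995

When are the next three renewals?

September 28, 1995; October 29, 1995; November 29, 1995

The spacing is 31, 31, 31 days — always 31 days.
August 28, 1995 + 31 days = September 28, 1995.
September 28, 1995 + 31 days = October 29, 1995.
October 29, 1995 + 31 days = November 29, 1995.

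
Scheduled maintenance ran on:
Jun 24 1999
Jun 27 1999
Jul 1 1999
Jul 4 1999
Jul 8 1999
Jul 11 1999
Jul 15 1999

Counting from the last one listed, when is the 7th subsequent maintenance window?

Aug 8 1999

Every event lands on a Thursday or Sunday (gaps cycle 3, 4, 3, 4, 3, 4).
So the schedule is: every Thursday and Sunday.
Next Sunday: Jul 18 1999.
Next Thursday: Jul 22 1999.
Next Sunday: Jul 25 1999.
Next Thursday: Jul 29 1999.
The following Sunday is Aug 1 1999.
Next Thursday: Aug 5 1999.
The following Sunday is Aug 8 1999.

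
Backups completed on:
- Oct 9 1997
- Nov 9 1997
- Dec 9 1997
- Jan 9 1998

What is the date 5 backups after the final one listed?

Jun 9 1998

The day-of-month is always 9 (31, 30, 31 days between events).
So this recurs on the 9th of each month.
February 1998: Feb 9 1998.
March 1998: Mar 9 1998.
Next: April 1998 → Apr 9 1998.
Next: May 1998 → May 9 1998.
Next: June 1998 → Jun 9 1998.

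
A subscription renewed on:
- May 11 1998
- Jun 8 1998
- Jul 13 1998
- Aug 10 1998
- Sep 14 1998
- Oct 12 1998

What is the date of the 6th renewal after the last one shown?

These are Mondays at 28- or 35-day spacing (28, 35, 28, 35, 28).
The pattern: 2nd Monday of the month.
2nd Monday of November 1998: Nov 9 1998.
2nd Monday of December 1998: Dec 14 1998.
2nd Monday of January 1999: Jan 11 1999.
February 1999 — 2nd Monday is Feb 8 1999.
2nd Monday of March 1999: Mar 8 1999.
2nd Monday of April 1999: Apr 12 1999.

Apr 12 1999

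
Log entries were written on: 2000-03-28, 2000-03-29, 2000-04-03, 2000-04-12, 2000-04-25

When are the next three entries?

2000-05-12, 2000-06-02, 2000-06-27

Gaps: 1, 5, 9, 13 days — each gap is 4 larger than the previous one.
Next gap: 17 days. 2000-04-25 + 17 days = 2000-05-12.
Next gap: 21 days. 2000-05-12 + 21 days = 2000-06-02.
Next gap: 25 days. 2000-06-02 + 25 days = 2000-06-27.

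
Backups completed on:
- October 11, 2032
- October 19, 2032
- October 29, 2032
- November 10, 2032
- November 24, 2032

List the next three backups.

December 10, 2032; December 28, 2032; January 17, 2033

Gaps: 8, 10, 12, 14 days — each gap is 2 larger than the previous one.
Next gap: 16 days. November 24, 2032 + 16 days = December 10, 2032.
Next gap: 18 days. December 10, 2032 + 18 days = December 28, 2032.
Next gap: 20 days. December 28, 2032 + 20 days = January 17, 2033.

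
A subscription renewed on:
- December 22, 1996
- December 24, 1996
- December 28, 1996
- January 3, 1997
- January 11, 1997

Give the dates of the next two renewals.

The spacing grows by 2 each time: 2, 4, 6, 8 days.
Next gap: 10 days. January 11, 1997 + 10 days = January 21, 1997.
Next gap: 12 days. January 21, 1997 + 12 days = February 2, 1997.

January 21, 1997; February 2, 1997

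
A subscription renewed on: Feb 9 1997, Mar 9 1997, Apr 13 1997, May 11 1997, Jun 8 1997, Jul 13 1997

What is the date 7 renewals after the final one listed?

These are Sundays at 28- or 35-day spacing (28, 35, 28, 28, 35).
The pattern: 2nd Sunday of the month.
2nd Sunday of August 1997: Aug 10 1997.
September 1997 — 2nd Sunday is Sep 14 1997.
October 1997 — 2nd Sunday is Oct 12 1997.
November 1997 — 2nd Sunday is Nov 9 1997.
December 1997 — 2nd Sunday is Dec 14 1997.
January 1998 — 2nd Sunday is Jan 11 1998.
2nd Sunday of February 1998: Feb 8 1998.

Feb 8 1998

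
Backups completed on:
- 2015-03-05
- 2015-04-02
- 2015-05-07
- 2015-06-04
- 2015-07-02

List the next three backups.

2015-08-06, 2015-09-03, 2015-10-01

These are Thursdays at 28- or 35-day spacing (28, 35, 28, 28).
The pattern: 1st Thursday of the month.
1st Thursday of August 2015: 2015-08-06.
1st Thursday of September 2015: 2015-09-03.
October 2015 — 1st Thursday is 2015-10-01.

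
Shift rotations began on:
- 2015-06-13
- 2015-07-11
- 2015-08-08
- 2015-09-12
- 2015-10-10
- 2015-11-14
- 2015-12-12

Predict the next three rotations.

These are Saturdays at 28- or 35-day spacing (28, 28, 35, 28, 35, 28).
The pattern: 2nd Saturday of the month.
2nd Saturday of January 2016: 2016-01-09.
February 2016 — 2nd Saturday is 2016-02-13.
March 2016 — 2nd Saturday is 2016-03-12.

2016-01-09, 2016-02-13, 2016-03-12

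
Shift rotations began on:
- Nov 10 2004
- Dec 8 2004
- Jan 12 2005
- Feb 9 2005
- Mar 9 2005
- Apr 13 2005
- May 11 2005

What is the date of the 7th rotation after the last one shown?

Dec 14 2005

All dates are Wednesdays, 28, 35, 28, 28, 35, 28 days apart.
Specifically, the 2nd Wednesday of each month.
June 2005 — 2nd Wednesday is Jun 8 2005.
2nd Wednesday of July 2005: Jul 13 2005.
August 2005 — 2nd Wednesday is Aug 10 2005.
September 2005 — 2nd Wednesday is Sep 14 2005.
2nd Wednesday of October 2005: Oct 12 2005.
2nd Wednesday of November 2005: Nov 9 2005.
2nd Wednesday of December 2005: Dec 14 2005.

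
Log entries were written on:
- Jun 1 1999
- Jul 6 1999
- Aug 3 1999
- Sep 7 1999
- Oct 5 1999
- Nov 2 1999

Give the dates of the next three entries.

Dec 7 1999, Jan 4 2000, Feb 1 2000

These are Tuesdays at 28- or 35-day spacing (35, 28, 35, 28, 28).
The pattern: 1st Tuesday of the month.
December 1999 — 1st Tuesday is Dec 7 1999.
January 2000 — 1st Tuesday is Jan 4 2000.
1st Tuesday of February 2000: Feb 1 2000.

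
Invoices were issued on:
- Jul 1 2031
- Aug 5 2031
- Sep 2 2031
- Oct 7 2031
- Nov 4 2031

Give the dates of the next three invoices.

These are Tuesdays at 28- or 35-day spacing (35, 28, 35, 28).
The pattern: 1st Tuesday of the month.
December 2031 — 1st Tuesday is Dec 2 2031.
1st Tuesday of January 2032: Jan 6 2032.
February 2032 — 1st Tuesday is Feb 3 2032.

Dec 2 2031, Jan 6 2032, Feb 3 2032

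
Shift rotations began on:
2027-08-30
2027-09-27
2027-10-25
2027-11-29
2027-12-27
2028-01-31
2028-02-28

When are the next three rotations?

2028-03-27, 2028-04-24, 2028-05-29

Every date is a Monday; gaps 28, 28, 35, 28, 35, 28 days.
Each is the last Monday of its month (at least one falls on the 29th or later, ruling out '4th Monday').
Last Monday of March 2028: 2028-03-27.
Last Monday of April 2028: 2028-04-24.
May 2028 ends with Monday 2028-05-29.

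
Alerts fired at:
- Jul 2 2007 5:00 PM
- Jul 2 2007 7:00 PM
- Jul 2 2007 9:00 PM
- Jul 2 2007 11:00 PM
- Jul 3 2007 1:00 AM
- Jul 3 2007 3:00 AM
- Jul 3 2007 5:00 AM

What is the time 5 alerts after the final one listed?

Jul 3 2007 3:00 PM

The interval is a steady 2 hours (2, 2, 2, 2, 2, 2).
Jul 3 2007 5:00 AM + 2 h = Jul 3 2007 7:00 AM.
Jul 3 2007 7:00 AM + 2 h = Jul 3 2007 9:00 AM.
Jul 3 2007 9:00 AM + 2 h = Jul 3 2007 11:00 AM.
Jul 3 2007 11:00 AM + 2 h = Jul 3 2007 1:00 PM.
Jul 3 2007 1:00 PM + 2 h = Jul 3 2007 3:00 PM.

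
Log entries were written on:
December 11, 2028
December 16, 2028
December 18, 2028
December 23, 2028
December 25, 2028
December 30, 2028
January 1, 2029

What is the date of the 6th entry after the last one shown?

January 22, 2029

The gap pattern 5, 2, 5, 2, 5, 2 repeats every 2 events.
These are the Mondays and Saturdays of each week.
The following Saturday is January 6, 2029.
The following Monday is January 8, 2029.
The following Saturday is January 13, 2029.
Next Monday: January 15, 2029.
Next Saturday: January 20, 2029.
Next Monday: January 22, 2029.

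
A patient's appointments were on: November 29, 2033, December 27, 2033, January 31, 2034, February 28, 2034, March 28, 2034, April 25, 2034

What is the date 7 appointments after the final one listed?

All Tuesdays; the gaps (28, 35, 28, 28, 28) vary with month length.
This is the last Tuesday of each month.
Last Tuesday of May 2034: May 30, 2034.
June 2034 ends with Tuesday June 27, 2034.
Last Tuesday of July 2034: July 25, 2034.
Last Tuesday of August 2034: August 29, 2034.
September 2034 ends with Tuesday September 26, 2034.
October 2034 ends with Tuesday October 31, 2034.
Last Tuesday of November 2034: November 28, 2034.

November 28, 2034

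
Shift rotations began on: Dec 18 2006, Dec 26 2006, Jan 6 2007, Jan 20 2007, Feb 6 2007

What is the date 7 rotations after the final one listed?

Aug 28 2007

Intervals are 8, 11, 14, 17 days — an arithmetic progression with common difference 3.
Next gap: 20 days. Feb 6 2007 + 20 days = Feb 26 2007.
Next gap: 23 days. Feb 26 2007 + 23 days = Mar 21 2007.
Next gap: 26 days. Mar 21 2007 + 26 days = Apr 16 2007.
Next gap: 29 days. Apr 16 2007 + 29 days = May 15 2007.
Next gap: 32 days. May 15 2007 + 32 days = Jun 16 2007.
Next gap: 35 days. Jun 16 2007 + 35 days = Jul 21 2007.
Next gap: 38 days. Jul 21 2007 + 38 days = Aug 28 2007.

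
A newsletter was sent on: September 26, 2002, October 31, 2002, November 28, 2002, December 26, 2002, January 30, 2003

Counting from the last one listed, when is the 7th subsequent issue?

August 28, 2003

All Thursdays; the gaps (35, 28, 28, 35) vary with month length.
This is the last Thursday of each month.
Last Thursday of February 2003: February 27, 2003.
Last Thursday of March 2003: March 27, 2003.
April 2003 ends with Thursday April 24, 2003.
Last Thursday of May 2003: May 29, 2003.
Last Thursday of June 2003: June 26, 2003.
July 2003 ends with Thursday July 31, 2003.
Last Thursday of August 2003: August 28, 2003.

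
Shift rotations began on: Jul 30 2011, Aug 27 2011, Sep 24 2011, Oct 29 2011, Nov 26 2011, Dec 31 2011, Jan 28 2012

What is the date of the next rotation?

Feb 25 2012

These are Saturdays with 28, 28, 35, 28, 35, 28-day gaps.
Each is the final Saturday of its month — Jul 30 2011 is past the 28th, so '4th Saturday' doesn't fit.
February 2012 ends with Saturday Feb 25 2012.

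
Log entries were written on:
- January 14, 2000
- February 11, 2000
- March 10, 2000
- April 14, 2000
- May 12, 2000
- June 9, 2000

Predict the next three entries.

July 14, 2000; August 11, 2000; September 8, 2000

Gaps: 28, 28, 35, 28, 28 days — a mix of 28 and 35. Every date is a Friday.
Each is the 2nd Friday of its month.
2nd Friday of July 2000: July 14, 2000.
August 2000 — 2nd Friday is August 11, 2000.
2nd Friday of September 2000: September 8, 2000.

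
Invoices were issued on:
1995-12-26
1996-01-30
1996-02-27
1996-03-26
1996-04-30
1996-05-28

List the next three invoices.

All Tuesdays; the gaps (35, 28, 28, 35, 28) vary with month length.
This is the last Tuesday of each month.
June 1996 ends with Tuesday 1996-06-25.
Last Tuesday of July 1996: 1996-07-30.
Last Tuesday of August 1996: 1996-08-27.

1996-06-25, 1996-07-30, 1996-08-27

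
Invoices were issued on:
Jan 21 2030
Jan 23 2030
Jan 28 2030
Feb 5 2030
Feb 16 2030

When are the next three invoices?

The spacing grows by 3 each time: 2, 5, 8, 11 days.
Next gap: 14 days. Feb 16 2030 + 14 days = Mar 2 2030.
Next gap: 17 days. Mar 2 2030 + 17 days = Mar 19 2030.
Next gap: 20 days. Mar 19 2030 + 20 days = Apr 8 2030.

Mar 2 2030, Mar 19 2030, Apr 8 2030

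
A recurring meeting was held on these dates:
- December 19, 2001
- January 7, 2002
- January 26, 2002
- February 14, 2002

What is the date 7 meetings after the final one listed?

June 27, 2002

Every event comes 19 days after the last (19, 19, 19).
February 14, 2002 + 19 days = March 5, 2002.
March 5, 2002 + 19 days = March 24, 2002.
March 24, 2002 + 19 days = April 12, 2002.
April 12, 2002 + 19 days = May 1, 2002.
May 1, 2002 + 19 days = May 20, 2002.
May 20, 2002 + 19 days = June 8, 2002.
June 8, 2002 + 19 days = June 27, 2002.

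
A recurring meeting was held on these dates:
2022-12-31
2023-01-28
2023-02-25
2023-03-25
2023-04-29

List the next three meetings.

Every date is a Saturday; gaps 28, 28, 28, 35 days.
Each is the last Saturday of its month (at least one falls on the 29th or later, ruling out '4th Saturday').
Last Saturday of May 2023: 2023-05-27.
June 2023 ends with Saturday 2023-06-24.
Last Saturday of July 2023: 2023-07-29.

2023-05-27, 2023-06-24, 2023-07-29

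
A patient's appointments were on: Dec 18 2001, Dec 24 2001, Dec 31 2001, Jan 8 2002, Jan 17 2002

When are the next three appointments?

Jan 27 2002, Feb 7 2002, Feb 19 2002

Gaps: 6, 7, 8, 9 days — each gap is 1 larger than the previous one.
Next gap: 10 days. Jan 17 2002 + 10 days = Jan 27 2002.
Next gap: 11 days. Jan 27 2002 + 11 days = Feb 7 2002.
Next gap: 12 days. Feb 7 2002 + 12 days = Feb 19 2002.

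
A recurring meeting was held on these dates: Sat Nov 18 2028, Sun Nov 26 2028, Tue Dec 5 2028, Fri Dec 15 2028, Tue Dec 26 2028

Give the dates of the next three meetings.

Sun Jan 7 2029, Sat Jan 20 2029, Sat Feb 3 2029

Intervals are 8, 9, 10, 11 days — an arithmetic progression with common difference 1.
Next gap: 12 days. Tue Dec 26 2028 + 12 days = Sun Jan 7 2029.
Next gap: 13 days. Sun Jan 7 2029 + 13 days = Sat Jan 20 2029.
Next gap: 14 days. Sat Jan 20 2029 + 14 days = Sat Feb 3 2029.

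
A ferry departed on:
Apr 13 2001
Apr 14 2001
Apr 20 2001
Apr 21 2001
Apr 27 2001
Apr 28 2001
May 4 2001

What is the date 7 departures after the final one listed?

May 26 2001

Gaps: 1, 6, 1, 6, 1, 6 days — not constant, but cyclic with period 2.
The events fall on every Friday and Saturday.
The following Saturday is May 5 2001.
The following Friday is May 11 2001.
The following Saturday is May 12 2001.
Next Friday: May 18 2001.
Next Saturday: May 19 2001.
Next Friday: May 25 2001.
Next Saturday: May 26 2001.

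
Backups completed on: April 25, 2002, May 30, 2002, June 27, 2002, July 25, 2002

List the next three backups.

All Thursdays; the gaps (35, 28, 28) vary with month length.
This is the last Thursday of each month.
Last Thursday of August 2002: August 29, 2002.
September 2002 ends with Thursday September 26, 2002.
October 2002 ends with Thursday October 31, 2002.

August 29, 2002; September 26, 2002; October 31, 2002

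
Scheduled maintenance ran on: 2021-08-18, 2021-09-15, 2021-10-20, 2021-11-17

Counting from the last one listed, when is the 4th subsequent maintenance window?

2022-03-16

These are Wednesdays at 28- or 35-day spacing (28, 35, 28).
The pattern: 3rd Wednesday of the month.
3rd Wednesday of December 2021: 2021-12-15.
3rd Wednesday of January 2022: 2022-01-19.
3rd Wednesday of February 2022: 2022-02-16.
March 2022 — 3rd Wednesday is 2022-03-16.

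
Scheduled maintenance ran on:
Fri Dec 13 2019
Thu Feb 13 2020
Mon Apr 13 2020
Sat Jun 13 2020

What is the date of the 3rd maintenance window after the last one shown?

Sun Dec 13 2020

Gaps: 62, 60, 61 days — not constant. Every event is on the 13th of the month.
Pattern: the 13th of every 2 months.
Next: August 2020 → Thu Aug 13 2020.
October 2020: Tue Oct 13 2020.
December 2020: Sun Dec 13 2020.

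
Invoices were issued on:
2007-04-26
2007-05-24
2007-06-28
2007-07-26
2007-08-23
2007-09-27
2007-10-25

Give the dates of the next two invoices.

2007-11-22, 2007-12-27

These are Thursdays at 28- or 35-day spacing (28, 35, 28, 28, 35, 28).
The pattern: 4th Thursday of the month.
November 2007 — 4th Thursday is 2007-11-22.
4th Thursday of December 2007: 2007-12-27.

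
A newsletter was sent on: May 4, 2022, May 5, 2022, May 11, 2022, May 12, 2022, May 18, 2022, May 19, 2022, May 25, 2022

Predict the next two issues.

Every event lands on a Wednesday or Thursday (gaps cycle 1, 6, 1, 6, 1, 6).
So the schedule is: every Wednesday and Thursday.
The following Thursday is May 26, 2022.
Next Wednesday: June 1, 2022.

May 26, 2022; June 1, 2022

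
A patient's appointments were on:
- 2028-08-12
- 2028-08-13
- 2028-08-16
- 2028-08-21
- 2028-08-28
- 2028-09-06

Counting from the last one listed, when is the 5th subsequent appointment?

Gaps: 1, 3, 5, 7, 9 days — each gap is 2 larger than the previous one.
Next gap: 11 days. 2028-09-06 + 11 days = 2028-09-17.
Next gap: 13 days. 2028-09-17 + 13 days = 2028-09-30.
Next gap: 15 days. 2028-09-30 + 15 days = 2028-10-15.
Next gap: 17 days. 2028-10-15 + 17 days = 2028-11-01.
Next gap: 19 days. 2028-11-01 + 19 days = 2028-11-20.

2028-11-20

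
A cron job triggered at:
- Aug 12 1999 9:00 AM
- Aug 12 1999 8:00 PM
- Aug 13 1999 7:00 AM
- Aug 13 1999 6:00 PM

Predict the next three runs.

Aug 14 1999 5:00 AM, Aug 14 1999 4:00 PM, Aug 15 1999 3:00 AM

Spacing: 11, 11, 11 h — constant 11 h.
Aug 13 1999 6:00 PM + 11 h = Aug 14 1999 5:00 AM.
Aug 14 1999 5:00 AM + 11 h = Aug 14 1999 4:00 PM.
Aug 14 1999 4:00 PM + 11 h = Aug 15 1999 3:00 AM.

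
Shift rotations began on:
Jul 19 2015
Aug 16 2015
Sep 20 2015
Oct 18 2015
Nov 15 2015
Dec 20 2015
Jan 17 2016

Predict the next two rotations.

Feb 21 2016, Mar 20 2016

Gaps: 28, 35, 28, 28, 35, 28 days — a mix of 28 and 35. Every date is a Sunday.
Each is the 3rd Sunday of its month.
3rd Sunday of February 2016: Feb 21 2016.
March 2016 — 3rd Sunday is Mar 20 2016.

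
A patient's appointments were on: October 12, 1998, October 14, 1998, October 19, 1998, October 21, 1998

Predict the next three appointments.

October 26, 1998; October 28, 1998; November 2, 1998

The gap pattern 2, 5, 2 repeats every 2 events.
These are the Mondays and Wednesdays of each week.
The following Monday is October 26, 1998.
Next Wednesday: October 28, 1998.
The following Monday is November 2, 1998.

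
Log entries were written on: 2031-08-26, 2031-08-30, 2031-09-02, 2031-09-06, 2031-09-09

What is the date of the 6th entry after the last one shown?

2031-09-30

The gap pattern 4, 3, 4, 3 repeats every 2 events.
These are the Tuesdays and Saturdays of each week.
The following Saturday is 2031-09-13.
The following Tuesday is 2031-09-16.
The following Saturday is 2031-09-20.
Next Tuesday: 2031-09-23.
Next Saturday: 2031-09-27.
Next Tuesday: 2031-09-30.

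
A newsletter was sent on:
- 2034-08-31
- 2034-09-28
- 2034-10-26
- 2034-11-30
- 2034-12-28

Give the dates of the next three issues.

2035-01-25, 2035-02-22, 2035-03-29

Every date is a Thursday; gaps 28, 28, 35, 28 days.
Each is the last Thursday of its month (at least one falls on the 29th or later, ruling out '4th Thursday').
January 2035 ends with Thursday 2035-01-25.
Last Thursday of February 2035: 2035-02-22.
March 2035 ends with Thursday 2035-03-29.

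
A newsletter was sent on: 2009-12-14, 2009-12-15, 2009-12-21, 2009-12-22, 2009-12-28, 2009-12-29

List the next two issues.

Gaps: 1, 6, 1, 6, 1 days — not constant, but cyclic with period 2.
The events fall on every Monday and Tuesday.
Next Monday: 2010-01-04.
The following Tuesday is 2010-01-05.

2010-01-04, 2010-01-05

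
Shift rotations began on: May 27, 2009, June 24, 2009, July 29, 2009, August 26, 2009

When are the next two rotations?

Every date is a Wednesday; gaps 28, 35, 28 days.
Each is the last Wednesday of its month (at least one falls on the 29th or later, ruling out '4th Wednesday').
September 2009 ends with Wednesday September 30, 2009.
Last Wednesday of October 2009: October 28, 2009.

September 30, 2009; October 28, 2009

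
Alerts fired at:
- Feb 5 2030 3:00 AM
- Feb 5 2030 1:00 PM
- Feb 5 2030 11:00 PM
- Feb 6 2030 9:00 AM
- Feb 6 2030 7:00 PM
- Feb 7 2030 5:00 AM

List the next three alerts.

Feb 7 2030 3:00 PM, Feb 8 2030 1:00 AM, Feb 8 2030 11:00 AM

The interval is a steady 10 hours (10, 10, 10, 10, 10).
Feb 7 2030 5:00 AM + 10 h = Feb 7 2030 3:00 PM.
Feb 7 2030 3:00 PM + 10 h = Feb 8 2030 1:00 AM.
Feb 8 2030 1:00 AM + 10 h = Feb 8 2030 11:00 AM.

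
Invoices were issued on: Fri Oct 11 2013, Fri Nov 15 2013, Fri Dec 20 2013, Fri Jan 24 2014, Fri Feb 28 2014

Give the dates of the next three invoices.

The spacing is 35, 35, 35, 35 days — always 35 days.
Fri Feb 28 2014 + 35 days = Fri Apr 4 2014.
Fri Apr 4 2014 + 35 days = Fri May 9 2014.
Fri May 9 2014 + 35 days = Fri Jun 13 2014.

Fri Apr 4 2014, Fri May 9 2014, Fri Jun 13 2014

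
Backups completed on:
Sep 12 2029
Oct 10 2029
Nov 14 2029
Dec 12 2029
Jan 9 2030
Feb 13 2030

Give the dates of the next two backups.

All dates are Wednesdays, 28, 35, 28, 28, 35 days apart.
Specifically, the 2nd Wednesday of each month.
2nd Wednesday of March 2030: Mar 13 2030.
April 2030 — 2nd Wednesday is Apr 10 2030.

Mar 13 2030, Apr 10 2030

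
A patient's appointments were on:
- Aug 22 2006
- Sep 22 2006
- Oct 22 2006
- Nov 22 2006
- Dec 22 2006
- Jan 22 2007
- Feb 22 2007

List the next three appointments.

Each date is the 22nd; the gaps (31, 30, 31, 30, 31, 31) track the month lengths.
The rule is the 22nd of each month.
March 2007: Mar 22 2007.
April 2007: Apr 22 2007.
May 2007: May 22 2007.

Mar 22 2007, Apr 22 2007, May 22 2007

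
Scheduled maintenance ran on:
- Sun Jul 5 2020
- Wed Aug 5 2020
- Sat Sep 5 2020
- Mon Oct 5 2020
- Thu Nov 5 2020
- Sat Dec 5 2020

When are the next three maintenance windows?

The day-of-month is always 5 (31, 31, 30, 31, 30 days between events).
So this recurs on the 5th of each month.
January 2021: Tue Jan 5 2021.
February 2021: Fri Feb 5 2021.
March 2021: Fri Mar 5 2021.

Tue Jan 5 2021, Fri Feb 5 2021, Fri Mar 5 2021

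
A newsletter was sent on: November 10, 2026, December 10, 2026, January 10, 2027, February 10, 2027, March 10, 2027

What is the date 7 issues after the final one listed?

Gaps: 30, 31, 31, 28 days — not constant. Every event is on the 10th of the month.
Pattern: the 10th of each month.
April 2027: April 10, 2027.
Next: May 2027 → May 10, 2027.
Next: June 2027 → June 10, 2027.
Next: July 2027 → July 10, 2027.
August 2027: August 10, 2027.
September 2027: September 10, 2027.
October 2027: October 10, 2027.

October 10, 2027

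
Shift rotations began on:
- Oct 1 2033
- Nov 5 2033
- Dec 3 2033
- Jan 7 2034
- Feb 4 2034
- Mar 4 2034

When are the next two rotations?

Apr 1 2034, May 6 2034

These are Saturdays at 28- or 35-day spacing (35, 28, 35, 28, 28).
The pattern: 1st Saturday of the month.
1st Saturday of April 2034: Apr 1 2034.
1st Saturday of May 2034: May 6 2034.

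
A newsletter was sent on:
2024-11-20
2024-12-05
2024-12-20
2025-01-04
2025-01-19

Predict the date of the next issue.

2025-02-03

Every event comes 15 days after the last (15, 15, 15, 15).
2025-01-19 + 15 days = 2025-02-03.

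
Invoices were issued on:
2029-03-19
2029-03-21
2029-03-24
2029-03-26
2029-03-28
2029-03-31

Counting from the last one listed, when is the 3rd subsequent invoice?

Gaps: 2, 3, 2, 2, 3 days — not constant, but cyclic with period 3.
The events fall on every Monday, Wednesday and Saturday.
Next Monday: 2029-04-02.
Next Wednesday: 2029-04-04.
Next Saturday: 2029-04-07.

2029-04-07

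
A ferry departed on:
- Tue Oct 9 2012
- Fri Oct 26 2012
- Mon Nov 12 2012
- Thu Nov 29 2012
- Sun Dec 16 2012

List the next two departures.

Wed Jan 2 2013, Sat Jan 19 2013

Gaps between consecutive events: 17, 17, 17, 17 days — a constant 17-day interval.
Sun Dec 16 2012 + 17 days = Wed Jan 2 2013.
Wed Jan 2 2013 + 17 days = Sat Jan 19 2013.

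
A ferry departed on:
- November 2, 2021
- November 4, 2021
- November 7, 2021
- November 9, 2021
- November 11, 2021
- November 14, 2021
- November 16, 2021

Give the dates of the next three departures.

November 18, 2021; November 21, 2021; November 23, 2021

Every event lands on a Tuesday or Thursday or Sunday (gaps cycle 2, 3, 2, 2, 3, 2).
So the schedule is: every Tuesday, Thursday and Sunday.
Next Thursday: November 18, 2021.
Next Sunday: November 21, 2021.
Next Tuesday: November 23, 2021.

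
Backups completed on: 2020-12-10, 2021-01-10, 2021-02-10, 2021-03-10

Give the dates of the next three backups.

Gaps: 31, 31, 28 days — not constant. Every event is on the 10th of the month.
Pattern: the 10th of each month.
Next: April 2021 → 2021-04-10.
Next: May 2021 → 2021-05-10.
Next: June 2021 → 2021-06-10.

2021-04-10, 2021-05-10, 2021-06-10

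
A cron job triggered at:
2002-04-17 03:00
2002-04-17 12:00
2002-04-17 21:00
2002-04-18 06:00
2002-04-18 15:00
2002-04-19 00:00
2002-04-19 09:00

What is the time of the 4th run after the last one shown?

Spacing: 9, 9, 9, 9, 9, 9 h — constant 9 h.
2002-04-19 09:00 + 9 h = 2002-04-19 18:00.
2002-04-19 18:00 + 9 h = 2002-04-20 03:00.
2002-04-20 03:00 + 9 h = 2002-04-20 12:00.
2002-04-20 12:00 + 9 h = 2002-04-20 21:00.

2002-04-20 21:00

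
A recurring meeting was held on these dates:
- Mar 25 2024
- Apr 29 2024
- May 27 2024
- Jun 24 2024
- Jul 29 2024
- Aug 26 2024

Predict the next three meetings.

Every date is a Monday; gaps 35, 28, 28, 35, 28 days.
Each is the last Monday of its month (at least one falls on the 29th or later, ruling out '4th Monday').
September 2024 ends with Monday Sep 30 2024.
Last Monday of October 2024: Oct 28 2024.
Last Monday of November 2024: Nov 25 2024.

Sep 30 2024, Oct 28 2024, Nov 25 2024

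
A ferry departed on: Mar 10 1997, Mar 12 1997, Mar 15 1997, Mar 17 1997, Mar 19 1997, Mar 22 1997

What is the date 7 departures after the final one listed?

Gaps: 2, 3, 2, 2, 3 days — not constant, but cyclic with period 3.
The events fall on every Monday, Wednesday and Saturday.
Next Monday: Mar 24 1997.
Next Wednesday: Mar 26 1997.
The following Saturday is Mar 29 1997.
Next Monday: Mar 31 1997.
Next Wednesday: Apr 2 1997.
Next Saturday: Apr 5 1997.
Next Monday: Apr 7 1997.

Apr 7 1997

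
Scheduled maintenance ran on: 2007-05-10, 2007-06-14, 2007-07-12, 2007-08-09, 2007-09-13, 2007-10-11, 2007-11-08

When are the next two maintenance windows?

These are Thursdays at 28- or 35-day spacing (35, 28, 28, 35, 28, 28).
The pattern: 2nd Thursday of the month.
December 2007 — 2nd Thursday is 2007-12-13.
2nd Thursday of January 2008: 2008-01-10.

2007-12-13, 2008-01-10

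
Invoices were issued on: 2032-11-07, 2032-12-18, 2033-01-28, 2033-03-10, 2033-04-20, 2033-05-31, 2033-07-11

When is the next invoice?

Every event comes 41 days after the last (41, 41, 41, 41, 41, 41).
2033-07-11 + 41 days = 2033-08-21.

2033-08-21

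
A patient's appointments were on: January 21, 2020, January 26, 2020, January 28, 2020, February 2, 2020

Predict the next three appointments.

Every event lands on a Tuesday or Sunday (gaps cycle 5, 2, 5).
So the schedule is: every Tuesday and Sunday.
Next Tuesday: February 4, 2020.
Next Sunday: February 9, 2020.
Next Tuesday: February 11, 2020.

February 4, 2020; February 9, 2020; February 11, 2020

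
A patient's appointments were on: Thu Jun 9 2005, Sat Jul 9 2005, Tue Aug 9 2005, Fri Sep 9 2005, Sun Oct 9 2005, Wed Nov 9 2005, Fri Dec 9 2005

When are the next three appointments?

Mon Jan 9 2006, Thu Feb 9 2006, Thu Mar 9 2006

Each date is the 9th; the gaps (30, 31, 31, 30, 31, 30) track the month lengths.
The rule is the 9th of each month.
Next: January 2006 → Mon Jan 9 2006.
February 2006: Thu Feb 9 2006.
March 2006: Thu Mar 9 2006.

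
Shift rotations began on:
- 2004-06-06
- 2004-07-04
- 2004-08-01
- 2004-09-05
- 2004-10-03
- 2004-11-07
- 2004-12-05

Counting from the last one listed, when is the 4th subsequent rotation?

2005-04-03

These are Sundays at 28- or 35-day spacing (28, 28, 35, 28, 35, 28).
The pattern: 1st Sunday of the month.
January 2005 — 1st Sunday is 2005-01-02.
1st Sunday of February 2005: 2005-02-06.
March 2005 — 1st Sunday is 2005-03-06.
April 2005 — 1st Sunday is 2005-04-03.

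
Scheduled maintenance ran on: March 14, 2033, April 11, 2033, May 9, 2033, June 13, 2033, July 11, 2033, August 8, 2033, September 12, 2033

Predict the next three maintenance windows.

October 10, 2033; November 14, 2033; December 12, 2033

All dates are Mondays, 28, 28, 35, 28, 28, 35 days apart.
Specifically, the 2nd Monday of each month.
2nd Monday of October 2033: October 10, 2033.
November 2033 — 2nd Monday is November 14, 2033.
December 2033 — 2nd Monday is December 12, 2033.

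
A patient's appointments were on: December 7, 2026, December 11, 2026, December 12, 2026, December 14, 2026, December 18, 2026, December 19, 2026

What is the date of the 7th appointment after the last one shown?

January 4, 2027

Every event lands on a Monday or Friday or Saturday (gaps cycle 4, 1, 2, 4, 1).
So the schedule is: every Monday, Friday and Saturday.
Next Monday: December 21, 2026.
Next Friday: December 25, 2026.
Next Saturday: December 26, 2026.
Next Monday: December 28, 2026.
Next Friday: January 1, 2027.
Next Saturday: January 2, 2027.
The following Monday is January 4, 2027.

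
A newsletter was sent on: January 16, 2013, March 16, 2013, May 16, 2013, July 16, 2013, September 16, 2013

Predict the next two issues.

November 16, 2013; January 16, 2014

The day-of-month is always 16 (59, 61, 61, 62 days between events).
So this recurs on the 16th of every 2 months.
November 2013: November 16, 2013.
Next: January 2014 → January 16, 2014.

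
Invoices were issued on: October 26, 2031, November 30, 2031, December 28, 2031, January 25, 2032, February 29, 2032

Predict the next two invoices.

March 28, 2032; April 25, 2032

All Sundays; the gaps (35, 28, 28, 35) vary with month length.
This is the last Sunday of each month.
March 2032 ends with Sunday March 28, 2032.
Last Sunday of April 2032: April 25, 2032.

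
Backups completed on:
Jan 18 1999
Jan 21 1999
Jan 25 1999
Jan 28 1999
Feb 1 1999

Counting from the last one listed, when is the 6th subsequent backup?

Gaps: 3, 4, 3, 4 days — not constant, but cyclic with period 2.
The events fall on every Monday and Thursday.
Next Thursday: Feb 4 1999.
The following Monday is Feb 8 1999.
The following Thursday is Feb 11 1999.
Next Monday: Feb 15 1999.
The following Thursday is Feb 18 1999.
Next Monday: Feb 22 1999.

Feb 22 1999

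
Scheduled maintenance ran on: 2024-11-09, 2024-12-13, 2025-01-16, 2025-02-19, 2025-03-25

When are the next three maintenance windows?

Every event comes 34 days after the last (34, 34, 34, 34).
2025-03-25 + 34 days = 2025-04-28.
2025-04-28 + 34 days = 2025-06-01.
2025-06-01 + 34 days = 2025-07-05.

2025-04-28, 2025-06-01, 2025-07-05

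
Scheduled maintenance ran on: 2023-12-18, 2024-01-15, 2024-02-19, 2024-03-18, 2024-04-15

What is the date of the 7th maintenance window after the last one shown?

2024-11-18

Gaps: 28, 35, 28, 28 days — a mix of 28 and 35. Every date is a Monday.
Each is the 3rd Monday of its month.
May 2024 — 3rd Monday is 2024-05-20.
June 2024 — 3rd Monday is 2024-06-17.
3rd Monday of July 2024: 2024-07-15.
August 2024 — 3rd Monday is 2024-08-19.
3rd Monday of September 2024: 2024-09-16.
3rd Monday of October 2024: 2024-10-21.
November 2024 — 3rd Monday is 2024-11-18.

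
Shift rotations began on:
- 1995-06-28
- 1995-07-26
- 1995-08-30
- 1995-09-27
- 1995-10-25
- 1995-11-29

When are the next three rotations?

Every date is a Wednesday; gaps 28, 35, 28, 28, 35 days.
Each is the last Wednesday of its month (at least one falls on the 29th or later, ruling out '4th Wednesday').
December 1995 ends with Wednesday 1995-12-27.
Last Wednesday of January 1996: 1996-01-31.
February 1996 ends with Wednesday 1996-02-28.

1995-12-27, 1996-01-31, 1996-02-28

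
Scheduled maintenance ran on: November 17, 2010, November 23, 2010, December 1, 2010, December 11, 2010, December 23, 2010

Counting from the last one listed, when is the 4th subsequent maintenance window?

Gaps: 6, 8, 10, 12 days — each gap is 2 larger than the previous one.
Next gap: 14 days. December 23, 2010 + 14 days = January 6, 2011.
Next gap: 16 days. January 6, 2011 + 16 days = January 22, 2011.
Next gap: 18 days. January 22, 2011 + 18 days = February 9, 2011.
Next gap: 20 days. February 9, 2011 + 20 days = March 1, 2011.

March 1, 2011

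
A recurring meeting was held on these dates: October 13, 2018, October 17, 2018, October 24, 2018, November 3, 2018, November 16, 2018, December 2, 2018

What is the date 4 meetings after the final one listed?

March 6, 2019

Intervals are 4, 7, 10, 13, 16 days — an arithmetic progression with common difference 3.
Next gap: 19 days. December 2, 2018 + 19 days = December 21, 2018.
Next gap: 22 days. December 21, 2018 + 22 days = January 12, 2019.
Next gap: 25 days. January 12, 2019 + 25 days = February 6, 2019.
Next gap: 28 days. February 6, 2019 + 28 days = March 6, 2019.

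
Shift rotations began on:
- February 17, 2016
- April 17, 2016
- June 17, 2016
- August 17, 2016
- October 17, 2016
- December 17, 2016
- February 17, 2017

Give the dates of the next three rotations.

Each date is the 17th; the gaps (60, 61, 61, 61, 61, 62) track the month lengths.
The rule is the 17th of every 2 months.
Next: April 2017 → April 17, 2017.
June 2017: June 17, 2017.
Next: August 2017 → August 17, 2017.

April 17, 2017; June 17, 2017; August 17, 2017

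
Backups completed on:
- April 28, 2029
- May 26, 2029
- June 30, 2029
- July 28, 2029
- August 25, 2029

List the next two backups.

September 29, 2029; October 27, 2029

All Saturdays; the gaps (28, 35, 28, 28) vary with month length.
This is the last Saturday of each month.
September 2029 ends with Saturday September 29, 2029.
Last Saturday of October 2029: October 27, 2029.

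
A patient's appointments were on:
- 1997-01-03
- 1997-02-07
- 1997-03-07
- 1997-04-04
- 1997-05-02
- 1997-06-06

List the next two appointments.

All dates are Fridays, 35, 28, 28, 28, 35 days apart.
Specifically, the 1st Friday of each month.
July 1997 — 1st Friday is 1997-07-04.
1st Friday of August 1997: 1997-08-01.

1997-07-04, 1997-08-01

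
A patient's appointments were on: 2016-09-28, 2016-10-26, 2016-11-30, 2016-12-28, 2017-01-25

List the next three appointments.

Every date is a Wednesday; gaps 28, 35, 28, 28 days.
Each is the last Wednesday of its month (at least one falls on the 29th or later, ruling out '4th Wednesday').
February 2017 ends with Wednesday 2017-02-22.
March 2017 ends with Wednesday 2017-03-29.
April 2017 ends with Wednesday 2017-04-26.

2017-02-22, 2017-03-29, 2017-04-26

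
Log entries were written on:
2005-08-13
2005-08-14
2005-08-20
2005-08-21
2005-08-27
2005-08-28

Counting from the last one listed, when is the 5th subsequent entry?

Gaps: 1, 6, 1, 6, 1 days — not constant, but cyclic with period 2.
The events fall on every Saturday and Sunday.
Next Saturday: 2005-09-03.
The following Sunday is 2005-09-04.
Next Saturday: 2005-09-10.
The following Sunday is 2005-09-11.
The following Saturday is 2005-09-17.

2005-09-17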